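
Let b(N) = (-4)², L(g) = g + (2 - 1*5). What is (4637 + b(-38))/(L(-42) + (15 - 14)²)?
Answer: -423/4 ≈ -105.75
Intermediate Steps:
L(g) = -3 + g (L(g) = g + (2 - 5) = g - 3 = -3 + g)
b(N) = 16
(4637 + b(-38))/(L(-42) + (15 - 14)²) = (4637 + 16)/((-3 - 42) + (15 - 14)²) = 4653/(-45 + 1²) = 4653/(-45 + 1) = 4653/(-44) = 4653*(-1/44) = -423/4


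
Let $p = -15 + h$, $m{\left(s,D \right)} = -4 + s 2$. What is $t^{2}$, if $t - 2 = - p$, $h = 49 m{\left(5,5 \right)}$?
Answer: $76729$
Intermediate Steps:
$m{\left(s,D \right)} = -4 + 2 s$
$h = 294$ ($h = 49 \left(-4 + 2 \cdot 5\right) = 49 \left(-4 + 10\right) = 49 \cdot 6 = 294$)
$p = 279$ ($p = -15 + 294 = 279$)
$t = -277$ ($t = 2 - 279 = -277$)
$t^{2} = \left(-277\right)^{2} = 76729$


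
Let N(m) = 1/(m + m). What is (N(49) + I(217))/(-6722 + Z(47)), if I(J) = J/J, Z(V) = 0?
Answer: -99/658756 ≈ -0.00015028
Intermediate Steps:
N(m) = 1/(2*m)
I(J) = 1
(N(49) + I(217))/(-6722 + Z(47)) = ((1/2)/49 + 1)/(-6722 + 0) = ((1/2)*(1/49) + 1)/(-6722) = (1/98 + 1)*(-1/6722) = (99/98)*(-1/6722) = -99/658756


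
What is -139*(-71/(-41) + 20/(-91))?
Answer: -784099/3731 ≈ -210.16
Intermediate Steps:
-139*(-71/(-41) + 20/(-91)) = -139*(-71*(-1/41) + 20*(-1/91)) = -139*(71/41 - 20/91) = -139*5641/3731 = -784099/3731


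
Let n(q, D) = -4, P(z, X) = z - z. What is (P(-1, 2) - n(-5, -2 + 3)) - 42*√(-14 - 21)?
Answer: 4 - 42*I*√35 ≈ 4.0 - 248.48*I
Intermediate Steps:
P(z, X) = 0
(P(-1, 2) - n(-5, -2 + 3)) - 42*√(-14 - 21) = (0 - 1*(-4)) - 42*√(-14 - 21) = (0 + 4) - 42*I*√35 = 4 - 42*I*√35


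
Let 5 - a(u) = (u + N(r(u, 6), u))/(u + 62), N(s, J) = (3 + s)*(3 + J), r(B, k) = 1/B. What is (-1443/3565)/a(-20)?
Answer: -18648/307303 ≈ -0.060683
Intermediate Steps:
N(s, J) = (3 + J)*(3 + s)
a(u) = 5 - (10 + 3/u + 4*u)/(62 + u) (a(u) = 5 - (u + (9 + 3*u + 3/u + u/u))/(u + 62) = 5 - (u + (9 + 3*u + 3/u + 1))/(62 + u) = 5 - (u + (10 + 3*u + 3/u))/(62 + u) = 5 - (10 + 3/u + 4*u)/(62 + u))
(-1443/3565)/a(-20) = (-1443/3565)/(((-3 - 20*(300 - 20))/((-20)*(62 - 20)))) = (-1443*1/3565)/((-1/20*(-3 - 20*280)/42)) = -1443*(-840/(-3 - 5600))/3565 = -1443/(3565*((-1/20*1/42*(-5603)))) = -1443/(3565*5603/840) = -1443/3565*840/5603 = -18648/307303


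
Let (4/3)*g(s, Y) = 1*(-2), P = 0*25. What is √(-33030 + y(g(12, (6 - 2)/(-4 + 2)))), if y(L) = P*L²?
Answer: 3*I*√3670 ≈ 181.74*I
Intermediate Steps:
P = 0
g(s, Y) = -3/2 (g(s, Y) = 3*(1*(-2))/4 = (¾)*(-2) = -3/2)
y(L) = 0 (y(L) = 0*L² = 0)
√(-33030 + y(g(12, (6 - 2)/(-4 + 2)))) = √(-33030 + 0) = √(-33030) = 3*I*√3670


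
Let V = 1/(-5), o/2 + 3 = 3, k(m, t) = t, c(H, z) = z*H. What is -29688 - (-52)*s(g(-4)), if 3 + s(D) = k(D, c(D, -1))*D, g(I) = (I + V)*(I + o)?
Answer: -1113012/25 ≈ -44521.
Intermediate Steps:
c(H, z) = H*z
o = 0 (o = -6 + 2*3 = -6 + 6 = 0)
V = -⅕ ≈ -0.20000
g(I) = I*(-⅕ + I) (g(I) = (I - ⅕)*(I + 0) = (-⅕ + I)*I = I*(-⅕ + I))
s(D) = -3 - D² (s(D) = -3 + (D*(-1))*D = -3 + (-D)*D = -3 - D²)
-29688 - (-52)*s(g(-4)) = -29688 - (-52)*(-3 - (-4*(-⅕ - 4))²) = -29688 - (-52)*(-3 - (-4*(-21/5))²) = -29688 - (-52)*(-3 - (84/5)²) = -29688 - (-52)*(-3 - 1*7056/25) = -29688 - (-52)*(-3 - 7056/25) = -29688 - (-52)*(-7131)/25 = -29688 - 1*370812/25 = -29688 - 370812/25 = -1113012/25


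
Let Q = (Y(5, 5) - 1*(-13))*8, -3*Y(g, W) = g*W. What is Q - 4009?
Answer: -11915/3 ≈ -3971.7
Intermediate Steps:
Y(g, W) = -W*g/3 (Y(g, W) = -g*W/3 = -W*g/3)
Q = 112/3 (Q = (-⅓*5*5 - 1*(-13))*8 = (-25/3 + 13)*8 = (14/3)*8 = 112/3 ≈ 37.333)
Q - 4009 = 112/3 - 4009 = -11915/3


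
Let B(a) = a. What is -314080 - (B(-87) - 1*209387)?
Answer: -104606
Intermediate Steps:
-314080 - (B(-87) - 1*209387) = -314080 - (-87 - 1*209387) = -314080 - (-87 - 209387) = -314080 - 1*(-209474) = -314080 + 209474 = -104606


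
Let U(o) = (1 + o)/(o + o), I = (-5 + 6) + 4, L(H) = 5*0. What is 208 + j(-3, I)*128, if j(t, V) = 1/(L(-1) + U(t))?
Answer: 592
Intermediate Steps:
L(H) = 0
I = 5 (I = 1 + 4 = 5)
U(o) = (1 + o)/(2*o) (U(o) = (1 + o)/((2*o)) = (1 + o)*(1/(2*o)) = (1 + o)/(2*o))
j(t, V) = 2*t/(1 + t) (j(t, V) = 1/(0 + (1 + t)/(2*t)) = 1/((1 + t)/(2*t)) = 2*t/(1 + t))
208 + j(-3, I)*128 = 208 + (2*(-3)/(1 - 3))*128 = 208 + (2*(-3)/(-2))*128 = 208 + (2*(-3)*(-½))*128 = 208 + 3*128 = 208 + 384 = 592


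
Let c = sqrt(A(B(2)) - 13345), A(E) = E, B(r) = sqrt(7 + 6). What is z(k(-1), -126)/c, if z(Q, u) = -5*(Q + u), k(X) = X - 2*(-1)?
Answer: -625*I/sqrt(13345 - sqrt(13)) ≈ -5.411*I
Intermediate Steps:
k(X) = 2 + X (k(X) = X + 2 = 2 + X)
B(r) = sqrt(13)
z(Q, u) = -5*Q - 5*u
c = sqrt(-13345 + sqrt(13)) (c = sqrt(sqrt(13) - 13345) = sqrt(-13345 + sqrt(13)) ≈ 115.51*I)
z(k(-1), -126)/c = (-5*(2 - 1) - 5*(-126))/(sqrt(-13345 + sqrt(13))) = (-5*1 + 630)/sqrt(-13345 + sqrt(13)) = (-5 + 630)/sqrt(-13345 + sqrt(13)) = 625/sqrt(-13345 + sqrt(13))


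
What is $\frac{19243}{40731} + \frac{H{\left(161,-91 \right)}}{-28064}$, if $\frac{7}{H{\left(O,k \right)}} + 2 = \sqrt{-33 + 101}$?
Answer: $\frac{17280852547}{36578393088} - \frac{7 \sqrt{17}}{898048} \approx 0.4724$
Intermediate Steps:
$H{\left(O,k \right)} = \frac{7}{-2 + 2 \sqrt{17}}$ ($H{\left(O,k \right)} = \frac{7}{-2 + \sqrt{-33 + 101}} = \frac{7}{-2 + \sqrt{68}} = \frac{7}{-2 + 2 \sqrt{17}}$)
$\frac{19243}{40731} + \frac{H{\left(161,-91 \right)}}{-28064} = \frac{19243}{40731} + \frac{\frac{7}{32} + \frac{7 \sqrt{17}}{32}}{-28064} = 19243 \cdot \frac{1}{40731} + \left(\frac{7}{32} + \frac{7 \sqrt{17}}{32}\right) \left(- \frac{1}{28064}\right) = \frac{19243}{40731} - \left(\frac{7}{898048} + \frac{7 \sqrt{17}}{898048}\right) = \frac{17280852547}{36578393088} - \frac{7 \sqrt{17}}{898048}$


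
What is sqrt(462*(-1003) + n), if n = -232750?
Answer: 2*I*sqrt(174034) ≈ 834.35*I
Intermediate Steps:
sqrt(462*(-1003) + n) = sqrt(462*(-1003) - 232750) = sqrt(-463386 - 232750) = sqrt(-696136) = 2*I*sqrt(174034)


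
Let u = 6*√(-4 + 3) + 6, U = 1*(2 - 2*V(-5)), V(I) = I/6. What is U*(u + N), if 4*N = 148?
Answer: 473/3 + 22*I ≈ 157.67 + 22.0*I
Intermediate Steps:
V(I) = I/6 (V(I) = I*(⅙) = I/6)
N = 37 (N = (¼)*148 = 37)
U = 11/3 (U = 1*(2 - (-5)/3) = 1*(2 - 2*(-⅚)) = 1*(2 + 5/3) = 1*(11/3) = 11/3 ≈ 3.6667)
u = 6 + 6*I (u = 6*√(-1) + 6 = 6*I + 6 = 6 + 6*I ≈ 6.0 + 6.0*I)
U*(u + N) = 11*((6 + 6*I) + 37)/3 = 11*(43 + 6*I)/3 = 473/3 + 22*I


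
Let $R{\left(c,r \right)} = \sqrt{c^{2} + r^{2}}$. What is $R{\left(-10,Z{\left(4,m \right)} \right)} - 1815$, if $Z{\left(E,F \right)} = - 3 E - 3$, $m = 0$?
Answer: $-1815 + 5 \sqrt{13} \approx -1797.0$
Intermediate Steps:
$Z{\left(E,F \right)} = -3 - 3 E$
$R{\left(-10,Z{\left(4,m \right)} \right)} - 1815 = \sqrt{\left(-10\right)^{2} + \left(-3 - 12\right)^{2}} - 1815 = \sqrt{100 + \left(-3 - 12\right)^{2}} - 1815 = \sqrt{100 + \left(-15\right)^{2}} - 1815 = \sqrt{100 + 225} - 1815 = \sqrt{325} - 1815 = 5 \sqrt{13} - 1815 = -1815 + 5 \sqrt{13}$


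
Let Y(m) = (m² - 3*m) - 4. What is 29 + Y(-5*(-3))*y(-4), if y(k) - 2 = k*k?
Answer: 3197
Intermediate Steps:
y(k) = 2 + k² (y(k) = 2 + k*k = 2 + k²)
Y(m) = -4 + m² - 3*m
29 + Y(-5*(-3))*y(-4) = 29 + (-4 + (-5*(-3))² - (-15)*(-3))*(2 + (-4)²) = 29 + (-4 + 15² - 3*15)*(2 + 16) = 29 + (-4 + 225 - 45)*18 = 29 + 176*18 = 29 + 3168 = 3197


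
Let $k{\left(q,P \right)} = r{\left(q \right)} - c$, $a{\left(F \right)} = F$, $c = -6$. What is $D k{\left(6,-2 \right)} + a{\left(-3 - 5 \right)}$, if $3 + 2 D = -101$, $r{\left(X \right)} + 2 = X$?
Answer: $-528$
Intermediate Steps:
$r{\left(X \right)} = -2 + X$
$k{\left(q,P \right)} = 4 + q$ ($k{\left(q,P \right)} = \left(-2 + q\right) - -6 = \left(-2 + q\right) + 6 = 4 + q$)
$D = -52$ ($D = - \frac{3}{2} + \frac{1}{2} \left(-101\right) = - \frac{3}{2} - \frac{101}{2} = -52$)
$D k{\left(6,-2 \right)} + a{\left(-3 - 5 \right)} = - 52 \left(4 + 6\right) - 8 = \left(-52\right) 10 - 8 = -520 - 8 = -528$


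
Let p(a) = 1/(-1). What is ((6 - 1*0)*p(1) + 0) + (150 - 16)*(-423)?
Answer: -56688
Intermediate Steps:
p(a) = -1
((6 - 1*0)*p(1) + 0) + (150 - 16)*(-423) = ((6 - 1*0)*(-1) + 0) + (150 - 16)*(-423) = ((6 + 0)*(-1) + 0) + 134*(-423) = (6*(-1) + 0) - 56682 = (-6 + 0) - 56682 = -6 - 56682 = -56688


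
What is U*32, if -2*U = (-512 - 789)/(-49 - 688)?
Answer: -20816/737 ≈ -28.244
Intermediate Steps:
U = -1301/1474 (U = -(-512 - 789)/(2*(-49 - 688)) = -(-1301)/(2*(-737)) = -(-1301)*(-1)/(2*737) = -1/2*1301/737 = -1301/1474 ≈ -0.88263)
U*32 = -1301/1474*32 = -20816/737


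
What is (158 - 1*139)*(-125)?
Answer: -2375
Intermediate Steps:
(158 - 1*139)*(-125) = (158 - 139)*(-125) = 19*(-125) = -2375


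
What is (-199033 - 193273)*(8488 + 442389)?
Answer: -176881752362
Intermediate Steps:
(-199033 - 193273)*(8488 + 442389) = -392306*450877 = -176881752362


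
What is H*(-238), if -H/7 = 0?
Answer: 0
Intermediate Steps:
H = 0 (H = -7*0 = 0)
H*(-238) = 0*(-238) = 0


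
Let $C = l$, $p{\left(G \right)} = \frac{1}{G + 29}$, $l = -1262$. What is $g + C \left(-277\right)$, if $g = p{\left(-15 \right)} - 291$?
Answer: $\frac{4889963}{14} \approx 3.4928 \cdot 10^{5}$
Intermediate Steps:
$p{\left(G \right)} = \frac{1}{29 + G}$
$C = -1262$
$g = - \frac{4073}{14}$ ($g = \frac{1}{29 - 15} - 291 = \frac{1}{14} - 291 = - \frac{4073}{14} \approx -290.93$)
$g + C \left(-277\right) = - \frac{4073}{14} - -349574 = - \frac{4073}{14} + 349574 = \frac{4889963}{14}$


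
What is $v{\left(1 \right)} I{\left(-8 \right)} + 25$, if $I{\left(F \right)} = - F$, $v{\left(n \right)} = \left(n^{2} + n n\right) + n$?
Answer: $49$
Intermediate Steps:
$v{\left(n \right)} = n + 2 n^{2}$ ($v{\left(n \right)} = \left(n^{2} + n^{2}\right) + n = 2 n^{2} + n = n + 2 n^{2}$)
$v{\left(1 \right)} I{\left(-8 \right)} + 25 = 1 \left(1 + 2 \cdot 1\right) \left(\left(-1\right) \left(-8\right)\right) + 25 = 1 \left(1 + 2\right) 8 + 25 = 1 \cdot 3 \cdot 8 + 25 = 3 \cdot 8 + 25 = 24 + 25 = 49$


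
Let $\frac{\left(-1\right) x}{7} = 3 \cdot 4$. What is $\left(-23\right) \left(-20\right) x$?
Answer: $-38640$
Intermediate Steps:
$x = -84$ ($x = - 7 \cdot 3 \cdot 4 = \left(-7\right) 12 = -84$)
$\left(-23\right) \left(-20\right) x = \left(-23\right) \left(-20\right) \left(-84\right) = 460 \left(-84\right) = -38640$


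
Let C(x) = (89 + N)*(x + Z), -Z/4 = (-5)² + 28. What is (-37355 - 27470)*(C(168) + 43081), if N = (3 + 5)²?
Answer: -2356323925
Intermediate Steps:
N = 64 (N = 8² = 64)
Z = -212 (Z = -4*((-5)² + 28) = -4*(25 + 28) = -4*53 = -212)
C(x) = -32436 + 153*x (C(x) = (89 + 64)*(x - 212) = 153*(-212 + x) = -32436 + 153*x)
(-37355 - 27470)*(C(168) + 43081) = (-37355 - 27470)*((-32436 + 153*168) + 43081) = -64825*((-32436 + 25704) + 43081) = -64825*(-6732 + 43081) = -64825*36349 = -2356323925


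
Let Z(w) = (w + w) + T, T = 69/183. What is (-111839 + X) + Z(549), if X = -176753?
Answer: -17537111/61 ≈ -2.8749e+5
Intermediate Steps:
T = 23/61 (T = 69*(1/183) = 23/61 ≈ 0.37705)
Z(w) = 23/61 + 2*w (Z(w) = (w + w) + 23/61 = 2*w + 23/61 = 23/61 + 2*w)
(-111839 + X) + Z(549) = (-111839 - 176753) + (23/61 + 2*549) = -288592 + (23/61 + 1098) = -288592 + 67001/61 = -17537111/61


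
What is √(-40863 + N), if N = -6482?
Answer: I*√47345 ≈ 217.59*I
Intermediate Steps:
√(-40863 + N) = √(-40863 - 6482) = √(-47345) = I*√47345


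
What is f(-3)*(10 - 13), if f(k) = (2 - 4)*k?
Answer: -18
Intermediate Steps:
f(k) = -2*k
f(-3)*(10 - 13) = (-2*(-3))*(10 - 13) = 6*(-3) = -18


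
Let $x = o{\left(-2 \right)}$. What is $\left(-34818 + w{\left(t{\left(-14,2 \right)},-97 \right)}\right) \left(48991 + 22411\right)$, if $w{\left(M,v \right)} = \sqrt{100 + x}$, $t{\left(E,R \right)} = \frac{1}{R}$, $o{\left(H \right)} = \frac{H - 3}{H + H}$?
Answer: $-2486074836 + 321309 \sqrt{5} \approx -2.4854 \cdot 10^{9}$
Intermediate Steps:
$o{\left(H \right)} = \frac{-3 + H}{2 H}$
$x = \frac{5}{4}$ ($x = \frac{-3 - 2}{2 \left(-2\right)} = \frac{1}{2} \left(- \frac{1}{2}\right) \left(-5\right) = \frac{5}{4} \approx 1.25$)
$w{\left(M,v \right)} = \frac{9 \sqrt{5}}{2}$ ($w{\left(M,v \right)} = \sqrt{100 + \frac{5}{4}} = \sqrt{\frac{405}{4}} = \frac{9 \sqrt{5}}{2}$)
$\left(-34818 + w{\left(t{\left(-14,2 \right)},-97 \right)}\right) \left(48991 + 22411\right) = \left(-34818 + \frac{9 \sqrt{5}}{2}\right) \left(48991 + 22411\right) = \left(-34818 + \frac{9 \sqrt{5}}{2}\right) 71402 = -2486074836 + 321309 \sqrt{5}$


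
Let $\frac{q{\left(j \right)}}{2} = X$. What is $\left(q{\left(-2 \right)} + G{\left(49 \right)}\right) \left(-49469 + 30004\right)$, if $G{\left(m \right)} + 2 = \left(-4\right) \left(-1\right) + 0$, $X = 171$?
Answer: $-6695960$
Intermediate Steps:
$G{\left(m \right)} = 2$ ($G{\left(m \right)} = -2 + \left(\left(-4\right) \left(-1\right) + 0\right) = -2 + \left(4 + 0\right) = -2 + 4 = 2$)
$q{\left(j \right)} = 342$ ($q{\left(j \right)} = 2 \cdot 171 = 342$)
$\left(q{\left(-2 \right)} + G{\left(49 \right)}\right) \left(-49469 + 30004\right) = \left(342 + 2\right) \left(-49469 + 30004\right) = 344 \left(-19465\right) = -6695960$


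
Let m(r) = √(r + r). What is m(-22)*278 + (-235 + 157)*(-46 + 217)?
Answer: -13338 + 556*I*√11 ≈ -13338.0 + 1844.0*I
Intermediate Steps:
m(r) = √2*√r (m(r) = √(2*r) = √2*√r)
m(-22)*278 + (-235 + 157)*(-46 + 217) = (√2*√(-22))*278 + (-235 + 157)*(-46 + 217) = (√2*(I*√22))*278 - 78*171 = (2*I*√11)*278 - 13338 = 556*I*√11 - 13338 = -13338 + 556*I*√11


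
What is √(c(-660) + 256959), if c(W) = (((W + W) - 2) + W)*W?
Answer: √1565079 ≈ 1251.0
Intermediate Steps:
c(W) = W*(-2 + 3*W) (c(W) = ((2*W - 2) + W)*W = ((-2 + 2*W) + W)*W = (-2 + 3*W)*W = W*(-2 + 3*W))
√(c(-660) + 256959) = √(-660*(-2 + 3*(-660)) + 256959) = √(-660*(-2 - 1980) + 256959) = √(-660*(-1982) + 256959) = √(1308120 + 256959) = √1565079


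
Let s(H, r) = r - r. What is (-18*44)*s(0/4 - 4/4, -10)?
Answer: 0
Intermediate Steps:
s(H, r) = 0
(-18*44)*s(0/4 - 4/4, -10) = -18*44*0 = -792*0 = 0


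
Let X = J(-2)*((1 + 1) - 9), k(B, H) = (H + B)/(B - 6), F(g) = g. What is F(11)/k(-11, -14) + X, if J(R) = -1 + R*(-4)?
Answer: -1038/25 ≈ -41.520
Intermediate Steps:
J(R) = -1 - 4*R
k(B, H) = (B + H)/(-6 + B)
X = -49 (X = (-1 - 4*(-2))*((1 + 1) - 9) = (-1 + 8)*(2 - 9) = 7*(-7) = -49)
F(11)/k(-11, -14) + X = 11/(((-11 - 14)/(-6 - 11))) - 49 = 11/((-25/(-17))) - 49 = 11/((-1/17*(-25))) - 49 = 11/(25/17) - 49 = 11*(17/25) - 49 = 187/25 - 49 = -1038/25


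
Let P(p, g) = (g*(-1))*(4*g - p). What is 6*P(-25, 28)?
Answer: -23016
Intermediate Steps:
P(p, g) = -g*(-p + 4*g) (P(p, g) = (-g)*(-p + 4*g) = -g*(-p + 4*g))
6*P(-25, 28) = 6*(28*(-25 - 4*28)) = 6*(28*(-25 - 112)) = 6*(28*(-137)) = 6*(-3836) = -23016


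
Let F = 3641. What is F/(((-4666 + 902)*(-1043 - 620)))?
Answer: 3641/6259532 ≈ 0.00058167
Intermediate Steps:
F/(((-4666 + 902)*(-1043 - 620))) = 3641/(((-4666 + 902)*(-1043 - 620))) = 3641/((-3764*(-1663))) = 3641/6259532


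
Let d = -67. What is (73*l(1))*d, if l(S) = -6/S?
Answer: 29346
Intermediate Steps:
(73*l(1))*d = (73*(-6/1))*(-67) = (73*(-6*1))*(-67) = (73*(-6))*(-67) = -438*(-67) = 29346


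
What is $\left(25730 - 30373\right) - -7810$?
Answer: $3167$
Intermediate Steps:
$\left(25730 - 30373\right) - -7810 = -4643 + \left(-4097 + 11907\right) = -4643 + 7810 = 3167$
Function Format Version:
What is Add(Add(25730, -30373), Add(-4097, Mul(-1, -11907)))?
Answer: 3167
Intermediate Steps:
Add(Add(25730, -30373), Add(-4097, Mul(-1, -11907))) = Add(-4643, Add(-4097, 11907)) = Add(-4643, 7810) = 3167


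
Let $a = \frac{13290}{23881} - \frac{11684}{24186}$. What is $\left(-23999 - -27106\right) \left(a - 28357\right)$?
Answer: $- \frac{1957237919501207}{22214841} \approx -8.8105 \cdot 10^{7}$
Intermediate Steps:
$a = \frac{21203168}{288792933}$ ($a = 13290 \cdot \frac{1}{23881} - \frac{5842}{12093} = \frac{13290}{23881} - \frac{5842}{12093} = \frac{21203168}{288792933} \approx 0.07342$)
$\left(-23999 - -27106\right) \left(a - 28357\right) = \left(-23999 - -27106\right) \left(\frac{21203168}{288792933} - 28357\right) = \left(-23999 + 27106\right) \left(- \frac{8189279997913}{288792933}\right) = 3107 \left(- \frac{8189279997913}{288792933}\right) = - \frac{1957237919501207}{22214841}$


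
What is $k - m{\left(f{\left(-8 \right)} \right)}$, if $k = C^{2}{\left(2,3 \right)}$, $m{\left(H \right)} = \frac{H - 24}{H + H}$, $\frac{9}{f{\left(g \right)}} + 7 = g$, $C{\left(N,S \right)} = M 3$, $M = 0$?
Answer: $- \frac{41}{2} \approx -20.5$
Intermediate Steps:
$C{\left(N,S \right)} = 0$ ($C{\left(N,S \right)} = 0 \cdot 3 = 0$)
$f{\left(g \right)} = \frac{9}{-7 + g}$
$m{\left(H \right)} = \frac{-24 + H}{2 H}$
$k = 0$ ($k = 0^{2} = 0$)
$k - m{\left(f{\left(-8 \right)} \right)} = 0 - \frac{-24 + \frac{9}{-7 - 8}}{2 \frac{9}{-7 - 8}} = 0 - \frac{-24 + \frac{9}{-15}}{2 \frac{9}{-15}} = 0 - \frac{-24 + 9 \left(- \frac{1}{15}\right)}{2 \cdot 9 \left(- \frac{1}{15}\right)} = 0 - \frac{-24 - \frac{3}{5}}{2 \left(- \frac{3}{5}\right)} = 0 - \frac{1}{2} \left(- \frac{5}{3}\right) \left(- \frac{123}{5}\right) = 0 - \frac{41}{2} = - \frac{41}{2}$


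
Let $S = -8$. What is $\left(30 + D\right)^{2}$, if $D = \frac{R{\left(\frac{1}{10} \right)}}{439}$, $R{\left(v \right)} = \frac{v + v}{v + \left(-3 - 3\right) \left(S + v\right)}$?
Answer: $\frac{39134433085504}{43482675625} \approx 900.0$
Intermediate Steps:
$R{\left(v \right)} = \frac{2 v}{48 - 5 v}$ ($R{\left(v \right)} = \frac{v + v}{v + \left(-3 - 3\right) \left(-8 + v\right)} = \frac{2 v}{v - 6 \left(-8 + v\right)} = \frac{2 v}{v - \left(-48 + 6 v\right)} = \frac{2 v}{48 - 5 v}$)
$D = \frac{2}{208525}$ ($D = \frac{\left(-2\right) \frac{1}{10} \frac{1}{-48 + \frac{5}{10}}}{439} = \left(-2\right) \frac{1}{10} \frac{1}{-48 + 5 \cdot \frac{1}{10}} \cdot \frac{1}{439} = \left(-2\right) \frac{1}{10} \frac{1}{-48 + \frac{1}{2}} \cdot \frac{1}{439} = \left(-2\right) \frac{1}{10} \frac{1}{- \frac{95}{2}} \cdot \frac{1}{439} = \left(-2\right) \frac{1}{10} \left(- \frac{2}{95}\right) \frac{1}{439} = \frac{2}{475} \cdot \frac{1}{439} = \frac{2}{208525} \approx 9.5912 \cdot 10^{-6}$)
$\left(30 + D\right)^{2} = \left(30 + \frac{2}{208525}\right)^{2} = \left(\frac{6255752}{208525}\right)^{2} = \frac{39134433085504}{43482675625}$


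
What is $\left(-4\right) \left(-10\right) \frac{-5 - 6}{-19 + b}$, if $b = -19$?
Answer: $\frac{220}{19} \approx 11.579$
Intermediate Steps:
$\left(-4\right) \left(-10\right) \frac{-5 - 6}{-19 + b} = \left(-4\right) \left(-10\right) \frac{-5 - 6}{-19 - 19} = 40 \left(- \frac{11}{-38}\right) = 40 \left(\left(-11\right) \left(- \frac{1}{38}\right)\right) = 40 \cdot \frac{11}{38} = \frac{220}{19}$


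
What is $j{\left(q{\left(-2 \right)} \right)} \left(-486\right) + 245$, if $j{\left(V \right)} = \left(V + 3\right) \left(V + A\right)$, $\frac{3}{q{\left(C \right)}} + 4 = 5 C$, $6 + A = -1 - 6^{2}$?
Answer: $\frac{5757595}{98} \approx 58751.0$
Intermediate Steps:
$A = -43$ ($A = -6 - 37 = -43$)
$q{\left(C \right)} = \frac{3}{-4 + 5 C}$
$j{\left(V \right)} = \left(-43 + V\right) \left(3 + V\right)$ ($j{\left(V \right)} = \left(V + 3\right) \left(V - 43\right) = \left(3 + V\right) \left(-43 + V\right) = \left(-43 + V\right) \left(3 + V\right)$)
$j{\left(q{\left(-2 \right)} \right)} \left(-486\right) + 245 = \left(-129 + \left(\frac{3}{-4 + 5 \left(-2\right)}\right)^{2} - 40 \frac{3}{-4 + 5 \left(-2\right)}\right) \left(-486\right) + 245 = \left(-129 + \left(\frac{3}{-4 - 10}\right)^{2} - 40 \frac{3}{-4 - 10}\right) \left(-486\right) + 245 = \left(-129 + \left(\frac{3}{-14}\right)^{2} - 40 \frac{3}{-14}\right) \left(-486\right) + 245 = \left(-129 + \left(3 \left(- \frac{1}{14}\right)\right)^{2} - 40 \cdot 3 \left(- \frac{1}{14}\right)\right) \left(-486\right) + 245 = \left(-129 + \left(- \frac{3}{14}\right)^{2} - - \frac{60}{7}\right) \left(-486\right) + 245 = \left(-129 + \frac{9}{196} + \frac{60}{7}\right) \left(-486\right) + 245 = \left(- \frac{23595}{196}\right) \left(-486\right) + 245 = \frac{5733585}{98} + 245 = \frac{5757595}{98}$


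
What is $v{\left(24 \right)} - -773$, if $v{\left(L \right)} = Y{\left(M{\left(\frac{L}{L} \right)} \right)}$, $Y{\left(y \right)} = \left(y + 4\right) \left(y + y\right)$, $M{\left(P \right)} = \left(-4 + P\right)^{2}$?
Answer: $1007$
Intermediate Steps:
$Y{\left(y \right)} = 2 y \left(4 + y\right)$ ($Y{\left(y \right)} = \left(4 + y\right) 2 y = 2 y \left(4 + y\right)$)
$v{\left(L \right)} = 234$ ($v{\left(L \right)} = 2 \left(-4 + \frac{L}{L}\right)^{2} \left(4 + \left(-4 + \frac{L}{L}\right)^{2}\right) = 2 \left(-4 + 1\right)^{2} \left(4 + \left(-4 + 1\right)^{2}\right) = 2 \left(-3\right)^{2} \left(4 + \left(-3\right)^{2}\right) = 2 \cdot 9 \left(4 + 9\right) = 2 \cdot 9 \cdot 13 = 234$)
$v{\left(24 \right)} - -773 = 234 - -773 = 234 + 773 = 1007$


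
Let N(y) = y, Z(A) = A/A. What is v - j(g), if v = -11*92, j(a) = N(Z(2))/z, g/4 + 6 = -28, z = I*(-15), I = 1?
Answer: -15179/15 ≈ -1011.9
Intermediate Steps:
z = -15 (z = 1*(-15) = -15)
Z(A) = 1
g = -136 (g = -24 + 4*(-28) = -24 - 112 = -136)
j(a) = -1/15 (j(a) = 1/(-15) = 1*(-1/15) = -1/15)
v = -1012
v - j(g) = -1012 - 1*(-1/15) = -1012 + 1/15 = -15179/15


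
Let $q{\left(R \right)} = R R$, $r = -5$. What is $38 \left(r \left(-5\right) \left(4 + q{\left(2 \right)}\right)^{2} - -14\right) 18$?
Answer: $1103976$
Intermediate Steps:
$q{\left(R \right)} = R^{2}$
$38 \left(r \left(-5\right) \left(4 + q{\left(2 \right)}\right)^{2} - -14\right) 18 = 38 \left(\left(-5\right) \left(-5\right) \left(4 + 2^{2}\right)^{2} - -14\right) 18 = 38 \left(25 \left(4 + 4\right)^{2} + 14\right) 18 = 38 \left(25 \cdot 8^{2} + 14\right) 18 = 38 \left(25 \cdot 64 + 14\right) 18 = 38 \left(1600 + 14\right) 18 = 38 \cdot 1614 \cdot 18 = 61332 \cdot 18 = 1103976$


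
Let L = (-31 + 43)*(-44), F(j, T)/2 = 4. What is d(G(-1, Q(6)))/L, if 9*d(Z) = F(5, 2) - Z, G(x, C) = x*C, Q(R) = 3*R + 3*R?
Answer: -1/108 ≈ -0.0092593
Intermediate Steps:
F(j, T) = 8 (F(j, T) = 2*4 = 8)
L = -528 (L = 12*(-44) = -528)
Q(R) = 6*R
G(x, C) = C*x
d(Z) = 8/9 - Z/9 (d(Z) = (8 - Z)/9 = 8/9 - Z/9)
d(G(-1, Q(6)))/L = (8/9 - 6*6*(-1)/9)/(-528) = (8/9 - 4*(-1))*(-1/528) = (8/9 - ⅑*(-36))*(-1/528) = (8/9 + 4)*(-1/528) = (44/9)*(-1/528) = -1/108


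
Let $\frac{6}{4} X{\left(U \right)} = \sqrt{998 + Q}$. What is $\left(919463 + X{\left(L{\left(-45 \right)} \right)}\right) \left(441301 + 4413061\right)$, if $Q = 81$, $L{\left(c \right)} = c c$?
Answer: $4463406247606 + \frac{9708724 \sqrt{1079}}{3} \approx 4.4635 \cdot 10^{12}$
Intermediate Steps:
$L{\left(c \right)} = c^{2}$
$X{\left(U \right)} = \frac{2 \sqrt{1079}}{3}$ ($X{\left(U \right)} = \frac{2 \sqrt{998 + 81}}{3} = \frac{2 \sqrt{1079}}{3}$)
$\left(919463 + X{\left(L{\left(-45 \right)} \right)}\right) \left(441301 + 4413061\right) = \left(919463 + \frac{2 \sqrt{1079}}{3}\right) \left(441301 + 4413061\right) = \left(919463 + \frac{2 \sqrt{1079}}{3}\right) 4854362 = 4463406247606 + \frac{9708724 \sqrt{1079}}{3}$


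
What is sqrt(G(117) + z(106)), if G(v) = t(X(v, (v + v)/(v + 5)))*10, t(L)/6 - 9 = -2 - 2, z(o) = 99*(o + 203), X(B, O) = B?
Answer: sqrt(30891) ≈ 175.76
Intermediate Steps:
z(o) = 20097 + 99*o (z(o) = 99*(203 + o) = 20097 + 99*o)
t(L) = 30 (t(L) = 54 + 6*(-2 - 2) = 54 + 6*(-4) = 54 - 24 = 30)
G(v) = 300 (G(v) = 30*10 = 300)
sqrt(G(117) + z(106)) = sqrt(300 + (20097 + 99*106)) = sqrt(300 + (20097 + 10494)) = sqrt(300 + 30591) = sqrt(30891)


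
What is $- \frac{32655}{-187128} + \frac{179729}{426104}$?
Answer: $\frac{247639346}{415291611} \approx 0.5963$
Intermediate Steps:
$- \frac{32655}{-187128} + \frac{179729}{426104} = \left(-32655\right) \left(- \frac{1}{187128}\right) + 179729 \cdot \frac{1}{426104} = \frac{10885}{62376} + \frac{179729}{426104} = \frac{247639346}{415291611}$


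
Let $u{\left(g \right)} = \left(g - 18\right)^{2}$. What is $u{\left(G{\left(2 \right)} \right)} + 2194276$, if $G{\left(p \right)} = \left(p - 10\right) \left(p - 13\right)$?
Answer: $2199176$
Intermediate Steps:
$G{\left(p \right)} = \left(-13 + p\right) \left(-10 + p\right)$ ($G{\left(p \right)} = \left(-10 + p\right) \left(-13 + p\right) = \left(-13 + p\right) \left(-10 + p\right)$)
$u{\left(g \right)} = \left(-18 + g\right)^{2}$
$u{\left(G{\left(2 \right)} \right)} + 2194276 = \left(-18 + \left(130 + 2^{2} - 46\right)\right)^{2} + 2194276 = \left(-18 + \left(130 + 4 - 46\right)\right)^{2} + 2194276 = \left(-18 + 88\right)^{2} + 2194276 = 70^{2} + 2194276 = 4900 + 2194276 = 2199176$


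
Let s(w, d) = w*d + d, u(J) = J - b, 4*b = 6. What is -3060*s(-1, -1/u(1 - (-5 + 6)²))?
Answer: 0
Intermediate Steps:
b = 3/2 (b = (¼)*6 = 3/2 ≈ 1.5000)
u(J) = -3/2 + J (u(J) = J - 1*3/2 = J - 3/2 = -3/2 + J)
s(w, d) = d + d*w (s(w, d) = d*w + d = d + d*w)
-3060*s(-1, -1/u(1 - (-5 + 6)²)) = -3060*(-1/(-3/2 + (1 - (-5 + 6)²)))*(1 - 1) = -3060*(-1/(-3/2 + (1 - 1*1²)))*0 = -3060*(-1/(-3/2 + (1 - 1*1)))*0 = -3060*(-1/(-3/2 + (1 - 1)))*0 = -3060*(-1/(-3/2 + 0))*0 = -3060*(-1/(-3/2))*0 = -3060*(-1*(-⅔))*0 = -2040*0 = -3060*0 = 0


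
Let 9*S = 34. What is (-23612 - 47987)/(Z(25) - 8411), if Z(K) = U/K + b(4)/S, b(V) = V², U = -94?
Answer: 30429575/3574473 ≈ 8.5130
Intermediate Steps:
S = 34/9 (S = (⅑)*34 = 34/9 ≈ 3.7778)
Z(K) = 72/17 - 94/K (Z(K) = -94/K + 4²/(34/9) = -94/K + 16*(9/34) = -94/K + 72/17 = 72/17 - 94/K)
(-23612 - 47987)/(Z(25) - 8411) = (-23612 - 47987)/((72/17 - 94/25) - 8411) = -71599/((72/17 - 94*1/25) - 8411) = -71599/((72/17 - 94/25) - 8411) = -71599/(202/425 - 8411) = -71599/(-3574473/425) = -71599*(-425/3574473) = 30429575/3574473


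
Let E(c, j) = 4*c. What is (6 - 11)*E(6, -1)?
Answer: -120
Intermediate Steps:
(6 - 11)*E(6, -1) = (6 - 11)*(4*6) = -5*24 = -120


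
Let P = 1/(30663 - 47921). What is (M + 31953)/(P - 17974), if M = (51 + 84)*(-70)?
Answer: -129452258/103398431 ≈ -1.2520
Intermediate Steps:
M = -9450 (M = 135*(-70) = -9450)
P = -1/17258 (P = 1/(-17258) = -1/17258 ≈ -5.7944e-5)
(M + 31953)/(P - 17974) = (-9450 + 31953)/(-1/17258 - 17974) = 22503/(-310195293/17258) = 22503*(-17258/310195293) = -129452258/103398431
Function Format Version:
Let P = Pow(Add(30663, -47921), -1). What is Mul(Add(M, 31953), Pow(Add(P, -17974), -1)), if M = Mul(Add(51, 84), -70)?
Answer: Rational(-129452258, 103398431) ≈ -1.2520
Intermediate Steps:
M = -9450 (M = Mul(135, -70) = -9450)
P = Rational(-1, 17258) (P = Pow(-17258, -1) = Rational(-1, 17258) ≈ -5.7944e-5)
Mul(Add(M, 31953), Pow(Add(P, -17974), -1)) = Mul(Add(-9450, 31953), Pow(Add(Rational(-1, 17258), -17974), -1)) = Mul(22503, Pow(Rational(-310195293, 17258), -1)) = Mul(22503, Rational(-17258, 310195293)) = Rational(-129452258, 103398431)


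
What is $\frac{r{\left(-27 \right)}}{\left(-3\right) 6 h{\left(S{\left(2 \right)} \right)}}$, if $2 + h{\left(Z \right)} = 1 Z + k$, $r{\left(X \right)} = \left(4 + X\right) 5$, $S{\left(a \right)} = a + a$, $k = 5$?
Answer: $\frac{115}{126} \approx 0.9127$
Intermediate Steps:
$S{\left(a \right)} = 2 a$
$r{\left(X \right)} = 20 + 5 X$
$h{\left(Z \right)} = 3 + Z$ ($h{\left(Z \right)} = -2 + \left(1 Z + 5\right) = -2 + \left(Z + 5\right) = -2 + \left(5 + Z\right) = 3 + Z$)
$\frac{r{\left(-27 \right)}}{\left(-3\right) 6 h{\left(S{\left(2 \right)} \right)}} = \frac{20 + 5 \left(-27\right)}{\left(-3\right) 6 \left(3 + 2 \cdot 2\right)} = \frac{20 - 135}{\left(-18\right) \left(3 + 4\right)} = - \frac{115}{\left(-18\right) 7} = - \frac{115}{-126} = \left(-115\right) \left(- \frac{1}{126}\right) = \frac{115}{126}$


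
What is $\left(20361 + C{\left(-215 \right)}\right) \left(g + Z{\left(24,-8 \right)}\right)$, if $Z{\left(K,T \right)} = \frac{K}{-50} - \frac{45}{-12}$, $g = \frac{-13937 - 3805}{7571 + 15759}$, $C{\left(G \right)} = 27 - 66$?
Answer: $\frac{5948970831}{116650} \approx 50998.0$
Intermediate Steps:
$C{\left(G \right)} = -39$
$g = - \frac{8871}{11665}$ ($g = - \frac{17742}{23330} = \left(-17742\right) \frac{1}{23330} = - \frac{8871}{11665} \approx -0.76048$)
$Z{\left(K,T \right)} = \frac{15}{4} - \frac{K}{50}$ ($Z{\left(K,T \right)} = K \left(- \frac{1}{50}\right) - - \frac{15}{4} = - \frac{K}{50} + \frac{15}{4} = \frac{15}{4} - \frac{K}{50}$)
$\left(20361 + C{\left(-215 \right)}\right) \left(g + Z{\left(24,-8 \right)}\right) = \left(20361 - 39\right) \left(- \frac{8871}{11665} + \left(\frac{15}{4} - \frac{12}{25}\right)\right) = 20322 \left(- \frac{8871}{11665} + \left(\frac{15}{4} - \frac{12}{25}\right)\right) = 20322 \left(- \frac{8871}{11665} + \frac{327}{100}\right) = 20322 \cdot \frac{585471}{233300} = \frac{5948970831}{116650}$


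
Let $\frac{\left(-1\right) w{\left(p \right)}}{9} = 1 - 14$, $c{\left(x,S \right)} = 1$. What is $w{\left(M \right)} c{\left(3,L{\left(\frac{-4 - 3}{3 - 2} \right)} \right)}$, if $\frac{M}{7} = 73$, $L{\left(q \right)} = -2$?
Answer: $117$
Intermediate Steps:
$M = 511$ ($M = 7 \cdot 73 = 511$)
$w{\left(p \right)} = 117$ ($w{\left(p \right)} = - 9 \left(1 - 14\right) = \left(-9\right) \left(-13\right) = 117$)
$w{\left(M \right)} c{\left(3,L{\left(\frac{-4 - 3}{3 - 2} \right)} \right)} = 117 \cdot 1 = 117$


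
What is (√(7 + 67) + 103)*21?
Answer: 2163 + 21*√74 ≈ 2343.6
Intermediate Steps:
(√(7 + 67) + 103)*21 = (√74 + 103)*21 = (103 + √74)*21 = 2163 + 21*√74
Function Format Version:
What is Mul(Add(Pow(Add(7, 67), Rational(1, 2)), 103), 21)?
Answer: Add(2163, Mul(21, Pow(74, Rational(1, 2)))) ≈ 2343.6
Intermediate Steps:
Mul(Add(Pow(Add(7, 67), Rational(1, 2)), 103), 21) = Mul(Add(Pow(74, Rational(1, 2)), 103), 21) = Mul(Add(103, Pow(74, Rational(1, 2))), 21) = Add(2163, Mul(21, Pow(74, Rational(1, 2))))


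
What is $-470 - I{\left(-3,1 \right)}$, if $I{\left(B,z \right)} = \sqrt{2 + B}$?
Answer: $-470 - i \approx -470.0 - 1.0 i$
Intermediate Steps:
$-470 - I{\left(-3,1 \right)} = -470 - \sqrt{2 - 3} = -470 - \sqrt{-1} = -470 - i$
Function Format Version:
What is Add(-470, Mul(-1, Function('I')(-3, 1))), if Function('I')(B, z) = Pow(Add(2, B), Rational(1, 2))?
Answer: Add(-470, Mul(-1, I)) ≈ Add(-470.00, Mul(-1.0000, I))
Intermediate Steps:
Add(-470, Mul(-1, Function('I')(-3, 1))) = Add(-470, Mul(-1, Pow(Add(2, -3), Rational(1, 2)))) = Add(-470, Mul(-1, Pow(-1, Rational(1, 2)))) = Add(-470, Mul(-1, I))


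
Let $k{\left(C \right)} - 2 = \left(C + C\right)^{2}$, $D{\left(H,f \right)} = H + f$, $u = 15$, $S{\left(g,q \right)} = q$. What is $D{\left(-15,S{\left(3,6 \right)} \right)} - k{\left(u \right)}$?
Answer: $-911$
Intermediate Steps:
$k{\left(C \right)} = 2 + 4 C^{2}$ ($k{\left(C \right)} = 2 + \left(C + C\right)^{2} = 2 + \left(2 C\right)^{2} = 2 + 4 C^{2}$)
$D{\left(-15,S{\left(3,6 \right)} \right)} - k{\left(u \right)} = \left(-15 + 6\right) - \left(2 + 4 \cdot 15^{2}\right) = -9 - \left(2 + 4 \cdot 225\right) = -9 - \left(2 + 900\right) = -9 - 902 = -911$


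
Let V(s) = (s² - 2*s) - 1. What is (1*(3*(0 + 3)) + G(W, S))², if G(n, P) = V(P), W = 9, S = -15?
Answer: 69169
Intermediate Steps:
V(s) = -1 + s² - 2*s
G(n, P) = -1 + P² - 2*P
(1*(3*(0 + 3)) + G(W, S))² = (1*(3*(0 + 3)) + (-1 + (-15)² - 2*(-15)))² = (1*(3*3) + (-1 + 225 + 30))² = (1*9 + 254)² = (9 + 254)² = 263² = 69169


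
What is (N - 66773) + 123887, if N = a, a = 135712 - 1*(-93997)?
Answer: 286823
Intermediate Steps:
a = 229709 (a = 135712 + 93997 = 229709)
N = 229709
(N - 66773) + 123887 = (229709 - 66773) + 123887 = 162936 + 123887 = 286823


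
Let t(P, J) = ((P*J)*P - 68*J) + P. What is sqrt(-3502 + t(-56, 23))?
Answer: sqrt(67006) ≈ 258.85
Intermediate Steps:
t(P, J) = P - 68*J + J*P**2 (t(P, J) = ((J*P)*P - 68*J) + P = (J*P**2 - 68*J) + P = (-68*J + J*P**2) + P = P - 68*J + J*P**2)
sqrt(-3502 + t(-56, 23)) = sqrt(-3502 + (-56 - 68*23 + 23*(-56)**2)) = sqrt(-3502 + (-56 - 1564 + 23*3136)) = sqrt(-3502 + (-56 - 1564 + 72128)) = sqrt(-3502 + 70508) = sqrt(67006)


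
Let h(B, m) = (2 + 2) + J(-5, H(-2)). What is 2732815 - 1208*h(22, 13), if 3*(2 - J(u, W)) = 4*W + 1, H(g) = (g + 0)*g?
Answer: 8197237/3 ≈ 2.7324e+6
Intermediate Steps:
H(g) = g**2 (H(g) = g*g = g**2)
J(u, W) = 5/3 - 4*W/3 (J(u, W) = 2 - (4*W + 1)/3 = 2 - (1 + 4*W)/3 = 2 + (-1/3 - 4*W/3) = 5/3 - 4*W/3)
h(B, m) = 1/3 (h(B, m) = (2 + 2) + (5/3 - 4/3*(-2)**2) = 4 + (5/3 - 4/3*4) = 4 + (5/3 - 16/3) = 4 - 11/3 = 1/3)
2732815 - 1208*h(22, 13) = 2732815 - 1208*1/3 = 2732815 - 1208/3 = 8197237/3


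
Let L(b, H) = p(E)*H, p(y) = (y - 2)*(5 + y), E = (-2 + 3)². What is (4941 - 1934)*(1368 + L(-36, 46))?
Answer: 3283644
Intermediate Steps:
E = 1 (E = 1² = 1)
p(y) = (-2 + y)*(5 + y)
L(b, H) = -6*H (L(b, H) = (-10 + 1² + 3*1)*H = (-10 + 1 + 3)*H = -6*H)
(4941 - 1934)*(1368 + L(-36, 46)) = (4941 - 1934)*(1368 - 6*46) = 3007*(1368 - 276) = 3007*1092 = 3283644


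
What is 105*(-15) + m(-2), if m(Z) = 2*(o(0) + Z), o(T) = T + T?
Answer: -1579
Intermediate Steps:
o(T) = 2*T
m(Z) = 2*Z (m(Z) = 2*(2*0 + Z) = 2*(0 + Z) = 2*Z)
105*(-15) + m(-2) = 105*(-15) + 2*(-2) = -1575 - 4 = -1579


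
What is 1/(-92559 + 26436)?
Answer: -1/66123 ≈ -1.5123e-5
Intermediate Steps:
1/(-92559 + 26436) = 1/(-66123) = -1/66123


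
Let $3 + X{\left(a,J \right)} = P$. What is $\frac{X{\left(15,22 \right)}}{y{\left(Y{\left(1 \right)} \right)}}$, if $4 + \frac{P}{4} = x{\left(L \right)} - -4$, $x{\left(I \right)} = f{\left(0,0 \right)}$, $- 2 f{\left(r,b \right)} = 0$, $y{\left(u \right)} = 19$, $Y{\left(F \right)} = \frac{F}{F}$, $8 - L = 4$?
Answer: $- \frac{3}{19} \approx -0.15789$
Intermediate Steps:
$L = 4$ ($L = 8 - 4 = 4$)
$Y{\left(F \right)} = 1$
$f{\left(r,b \right)} = 0$ ($f{\left(r,b \right)} = \left(- \frac{1}{2}\right) 0 = 0$)
$x{\left(I \right)} = 0$
$P = 0$ ($P = -16 + 4 \left(0 - -4\right) = -16 + 4 \left(0 + 4\right) = -16 + 4 \cdot 4 = -16 + 16 = 0$)
$X{\left(a,J \right)} = -3$ ($X{\left(a,J \right)} = -3 + 0 = -3$)
$\frac{X{\left(15,22 \right)}}{y{\left(Y{\left(1 \right)} \right)}} = - \frac{3}{19}$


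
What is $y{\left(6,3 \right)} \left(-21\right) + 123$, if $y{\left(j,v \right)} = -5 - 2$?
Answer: $270$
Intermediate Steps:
$y{\left(j,v \right)} = -7$
$y{\left(6,3 \right)} \left(-21\right) + 123 = \left(-7\right) \left(-21\right) + 123 = 147 + 123 = 270$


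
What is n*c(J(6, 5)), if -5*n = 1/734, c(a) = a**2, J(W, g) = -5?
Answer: -5/734 ≈ -0.0068120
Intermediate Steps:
n = -1/3670 (n = -1/5/734 = -1/5*1/734 = -1/3670 ≈ -0.00027248)
n*c(J(6, 5)) = -1/3670*(-5)**2 = -1/3670*25 = -5/734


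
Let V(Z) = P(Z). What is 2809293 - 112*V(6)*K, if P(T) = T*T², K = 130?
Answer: -335667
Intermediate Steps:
P(T) = T³
V(Z) = Z³
2809293 - 112*V(6)*K = 2809293 - 112*6³*130 = 2809293 - 112*216*130 = 2809293 - 24192*130 = 2809293 - 1*3144960 = 2809293 - 3144960 = -335667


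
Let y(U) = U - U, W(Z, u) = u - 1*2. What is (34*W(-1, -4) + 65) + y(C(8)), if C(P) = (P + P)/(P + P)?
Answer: -139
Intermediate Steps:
C(P) = 1 (C(P) = (2*P)/((2*P)) = (2*P)*(1/(2*P)) = 1)
W(Z, u) = -2 + u (W(Z, u) = u - 2 = -2 + u)
y(U) = 0
(34*W(-1, -4) + 65) + y(C(8)) = (34*(-2 - 4) + 65) + 0 = (34*(-6) + 65) + 0 = (-204 + 65) + 0 = -139 + 0 = -139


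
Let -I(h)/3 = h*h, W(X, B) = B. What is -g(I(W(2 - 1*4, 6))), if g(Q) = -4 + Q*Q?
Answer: -11660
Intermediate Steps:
I(h) = -3*h² (I(h) = -3*h*h = -3*h²)
g(Q) = -4 + Q²
-g(I(W(2 - 1*4, 6))) = -(-4 + (-3*6²)²) = -(-4 + (-3*36)²) = -(-4 + (-108)²) = -(-4 + 11664) = -1*11660 = -11660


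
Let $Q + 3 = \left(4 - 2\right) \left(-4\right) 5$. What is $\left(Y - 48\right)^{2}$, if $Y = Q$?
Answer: $8281$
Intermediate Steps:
$Q = -43$ ($Q = -3 + \left(4 - 2\right) \left(-4\right) 5 = -3 + 2 \left(-4\right) 5 = -3 - 40 = -43$)
$Y = -43$
$\left(Y - 48\right)^{2} = \left(-43 - 48\right)^{2} = \left(-91\right)^{2} = 8281$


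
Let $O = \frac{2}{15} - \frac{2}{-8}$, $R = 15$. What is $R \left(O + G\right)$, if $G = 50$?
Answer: $\frac{3023}{4} \approx 755.75$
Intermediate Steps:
$O = \frac{23}{60}$ ($O = 2 \cdot \frac{1}{15} - - \frac{1}{4} = \frac{2}{15} + \frac{1}{4} = \frac{23}{60} \approx 0.38333$)
$R \left(O + G\right) = 15 \left(\frac{23}{60} + 50\right) = 15 \cdot \frac{3023}{60} = \frac{3023}{4}$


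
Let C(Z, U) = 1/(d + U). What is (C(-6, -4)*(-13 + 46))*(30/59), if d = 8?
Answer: 495/118 ≈ 4.1949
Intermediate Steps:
C(Z, U) = 1/(8 + U)
(C(-6, -4)*(-13 + 46))*(30/59) = ((-13 + 46)/(8 - 4))*(30/59) = (33/4)*(30*(1/59)) = ((¼)*33)*(30/59) = (33/4)*(30/59) = 495/118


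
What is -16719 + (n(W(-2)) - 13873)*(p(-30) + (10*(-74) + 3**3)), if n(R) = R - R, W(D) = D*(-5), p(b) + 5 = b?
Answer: 10360285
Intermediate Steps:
p(b) = -5 + b
W(D) = -5*D
n(R) = 0
-16719 + (n(W(-2)) - 13873)*(p(-30) + (10*(-74) + 3**3)) = -16719 + (0 - 13873)*((-5 - 30) + (10*(-74) + 3**3)) = -16719 - 13873*(-35 + (-740 + 27)) = -16719 - 13873*(-35 - 713) = -16719 - 13873*(-748) = -16719 + 10377004 = 10360285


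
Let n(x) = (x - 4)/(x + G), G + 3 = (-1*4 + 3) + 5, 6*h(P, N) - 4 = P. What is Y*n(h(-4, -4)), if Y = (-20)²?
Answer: -1600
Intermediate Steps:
h(P, N) = ⅔ + P/6
G = 1 (G = -3 + ((-1*4 + 3) + 5) = -3 + ((-4 + 3) + 5) = -3 + (-1 + 5) = -3 + 4 = 1)
Y = 400
n(x) = (-4 + x)/(1 + x) (n(x) = (x - 4)/(x + 1) = (-4 + x)/(1 + x))
Y*n(h(-4, -4)) = 400*((-4 + (⅔ + (⅙)*(-4)))/(1 + (⅔ + (⅙)*(-4)))) = 400*((-4 + (⅔ - ⅔))/(1 + (⅔ - ⅔))) = 400*((-4 + 0)/(1 + 0)) = 400*(-4/1) = 400*(1*(-4)) = 400*(-4) = -1600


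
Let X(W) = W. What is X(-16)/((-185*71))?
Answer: 16/13135 ≈ 0.0012181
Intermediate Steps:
X(-16)/((-185*71)) = -16/((-185*71)) = -16/(-13135) = -16*(-1/13135) = 16/13135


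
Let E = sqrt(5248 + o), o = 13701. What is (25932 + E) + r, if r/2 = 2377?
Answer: 30686 + sqrt(18949) ≈ 30824.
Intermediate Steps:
r = 4754 (r = 2*2377 = 4754)
E = sqrt(18949) (E = sqrt(5248 + 13701) = sqrt(18949) ≈ 137.66)
(25932 + E) + r = (25932 + sqrt(18949)) + 4754 = 30686 + sqrt(18949)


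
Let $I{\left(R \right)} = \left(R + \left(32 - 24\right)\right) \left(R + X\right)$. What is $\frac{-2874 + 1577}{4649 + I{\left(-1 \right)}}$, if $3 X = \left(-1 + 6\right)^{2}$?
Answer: $- \frac{3891}{14101} \approx -0.27594$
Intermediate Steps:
$X = \frac{25}{3}$ ($X = \frac{\left(-1 + 6\right)^{2}}{3} = \frac{5^{2}}{3} = \frac{1}{3} \cdot 25 = \frac{25}{3} \approx 8.3333$)
$I{\left(R \right)} = \left(8 + R\right) \left(\frac{25}{3} + R\right)$ ($I{\left(R \right)} = \left(R + \left(32 - 24\right)\right) \left(R + \frac{25}{3}\right) = \left(R + 8\right) \left(\frac{25}{3} + R\right) = \left(8 + R\right) \left(\frac{25}{3} + R\right)$)
$\frac{-2874 + 1577}{4649 + I{\left(-1 \right)}} = \frac{-2874 + 1577}{4649 + \left(\frac{200}{3} + \left(-1\right)^{2} + \frac{49}{3} \left(-1\right)\right)} = - \frac{1297}{4649 + \left(\frac{200}{3} + 1 - \frac{49}{3}\right)} = - \frac{1297}{4649 + \frac{154}{3}} = - \frac{1297}{\frac{14101}{3}} = \left(-1297\right) \frac{3}{14101} = - \frac{3891}{14101}$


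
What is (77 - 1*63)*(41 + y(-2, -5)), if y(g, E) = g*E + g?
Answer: 686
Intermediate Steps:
y(g, E) = g + E*g (y(g, E) = E*g + g = g + E*g)
(77 - 1*63)*(41 + y(-2, -5)) = (77 - 1*63)*(41 - 2*(1 - 5)) = (77 - 63)*(41 - 2*(-4)) = 14*(41 + 8) = 14*49 = 686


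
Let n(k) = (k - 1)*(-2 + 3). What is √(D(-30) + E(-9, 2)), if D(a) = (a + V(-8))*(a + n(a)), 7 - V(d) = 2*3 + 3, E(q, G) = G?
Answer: √1954 ≈ 44.204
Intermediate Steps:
n(k) = -1 + k (n(k) = (-1 + k)*1 = -1 + k)
V(d) = -2 (V(d) = 7 - (2*3 + 3) = 7 - (6 + 3) = 7 - 1*9 = 7 - 9 = -2)
D(a) = (-1 + 2*a)*(-2 + a) (D(a) = (a - 2)*(a + (-1 + a)) = (-2 + a)*(-1 + 2*a) = (-1 + 2*a)*(-2 + a))
√(D(-30) + E(-9, 2)) = √((2 - 5*(-30) + 2*(-30)²) + 2) = √((2 + 150 + 2*900) + 2) = √((2 + 150 + 1800) + 2) = √(1952 + 2) = √1954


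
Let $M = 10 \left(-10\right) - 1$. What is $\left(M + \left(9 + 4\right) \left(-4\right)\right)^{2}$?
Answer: $23409$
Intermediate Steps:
$M = -101$ ($M = -100 - 1 = -101$)
$\left(M + \left(9 + 4\right) \left(-4\right)\right)^{2} = \left(-101 + \left(9 + 4\right) \left(-4\right)\right)^{2} = \left(-101 + 13 \left(-4\right)\right)^{2} = \left(-101 - 52\right)^{2} = \left(-153\right)^{2} = 23409$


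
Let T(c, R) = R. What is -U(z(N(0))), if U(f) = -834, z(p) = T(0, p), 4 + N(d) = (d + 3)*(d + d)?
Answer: 834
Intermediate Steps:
N(d) = -4 + 2*d*(3 + d) (N(d) = -4 + (d + 3)*(d + d) = -4 + (3 + d)*(2*d) = -4 + 2*d*(3 + d))
z(p) = p
-U(z(N(0))) = -1*(-834) = 834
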